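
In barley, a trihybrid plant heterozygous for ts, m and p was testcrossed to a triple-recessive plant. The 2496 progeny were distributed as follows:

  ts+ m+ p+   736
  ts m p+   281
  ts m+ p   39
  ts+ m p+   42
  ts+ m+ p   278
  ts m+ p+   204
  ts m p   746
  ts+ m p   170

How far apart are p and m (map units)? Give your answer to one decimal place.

The two most frequent reciprocal classes, ts+ m+ p+ and ts m p, are the parental types, so the F1 was ts+ m+ p+ / ts m p.
The two rarest classes, ts+ m p+ and ts m+ p, are the double crossovers. Comparing them with the parentals, only the m allele has switched, so m is the middle locus and the order is p – m – ts.
Crossovers in the p–m interval produce the single-crossover classes ts+ m+ p and ts m p+ (278 + 281 = 559) plus the double crossovers (81).
RF(p–m) = (559 + 81) / 2496 = 640/2496 = 0.2564 → 25.6 map units.

25.6 map units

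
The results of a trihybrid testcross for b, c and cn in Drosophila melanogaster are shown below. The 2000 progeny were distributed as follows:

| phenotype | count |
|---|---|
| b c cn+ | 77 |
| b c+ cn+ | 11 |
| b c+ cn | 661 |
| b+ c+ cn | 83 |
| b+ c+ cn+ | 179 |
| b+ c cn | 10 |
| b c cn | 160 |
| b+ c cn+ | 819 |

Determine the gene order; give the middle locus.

cn

The two most frequent reciprocal classes, b c+ cn and b+ c cn+, are the parental types, so the F1 was b c+ cn / b+ c cn+.
The two rarest classes, b c+ cn+ and b+ c cn, are the double crossovers. Comparing them with the parentals, only the cn allele has switched, so cn is the middle locus and the order is b – cn – c.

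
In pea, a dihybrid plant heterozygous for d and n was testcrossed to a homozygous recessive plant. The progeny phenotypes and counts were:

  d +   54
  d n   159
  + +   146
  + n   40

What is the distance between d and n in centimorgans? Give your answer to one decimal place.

The two most frequent classes, + + (146) and d n (159), are the parental types, so the F1 was + + / d n.
The recombinant classes are + n and d +: 40 + 54 = 94.
Recombination frequency = 94/399 = 0.2356 ≈ 23.6%, i.e. 23.6 centimorgans.

23.6 centimorgans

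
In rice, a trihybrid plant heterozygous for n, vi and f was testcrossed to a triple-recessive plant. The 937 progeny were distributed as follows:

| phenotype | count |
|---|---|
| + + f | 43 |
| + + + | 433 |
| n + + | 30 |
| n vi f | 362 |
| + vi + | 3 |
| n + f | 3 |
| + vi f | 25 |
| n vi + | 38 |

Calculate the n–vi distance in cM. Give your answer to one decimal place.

The two most frequent reciprocal classes, n vi f and + + +, are the parental types, so the F1 was n vi f / + + +.
The two rarest classes, n + f and + vi +, are the double crossovers. Comparing them with the parentals, only the vi allele has switched, so vi is the middle locus and the order is n – vi – f.
Crossovers in the n–vi interval produce the single-crossover classes + vi f and n + + (25 + 30 = 55) plus the double crossovers (6).
RF(n–vi) = (55 + 6) / 937 = 61/937 = 0.0651 → 6.5 cM.

6.5 cM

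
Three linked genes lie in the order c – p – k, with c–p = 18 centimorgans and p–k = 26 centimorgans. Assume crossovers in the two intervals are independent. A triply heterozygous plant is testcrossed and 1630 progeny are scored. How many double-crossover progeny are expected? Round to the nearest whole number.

76

Map distances give recombination frequencies of 0.180 and 0.260 for the two intervals.
With no interference, expected double-crossover frequency = 0.180 × 0.260 = 0.04680.
Expected number = 0.04680 × 1630 = 76.28 ≈ 76.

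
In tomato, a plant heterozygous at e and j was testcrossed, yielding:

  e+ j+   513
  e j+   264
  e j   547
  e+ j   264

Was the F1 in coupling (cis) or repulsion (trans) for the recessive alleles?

The two most frequent classes are e+ j+ (513) and e j (547); these are the parental (non-recombinant) types.
So the F1 carried e+ j+ on one chromosome and e j on the other — the recessive alleles are on the same chromosome (cis / coupling).

cis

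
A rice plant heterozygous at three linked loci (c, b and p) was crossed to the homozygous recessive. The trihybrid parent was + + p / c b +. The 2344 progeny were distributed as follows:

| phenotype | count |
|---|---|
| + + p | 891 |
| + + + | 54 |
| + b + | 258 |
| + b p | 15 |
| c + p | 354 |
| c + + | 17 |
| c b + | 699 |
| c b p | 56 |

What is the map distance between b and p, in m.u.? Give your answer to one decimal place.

The two rarest classes, + b p and c + +, are the double crossovers. Comparing them with the parentals, only the b allele has switched, so b is the middle locus and the order is p – b – c.
Crossovers in the p–b interval produce the single-crossover classes + + + and c b p (54 + 56 = 110) plus the double crossovers (32).
RF(p–b) = (110 + 32) / 2344 = 142/2344 = 0.0606 → 6.1 m.u.

6.1 m.u.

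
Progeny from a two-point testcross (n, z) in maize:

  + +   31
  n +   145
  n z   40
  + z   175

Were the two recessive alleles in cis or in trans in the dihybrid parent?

trans

The two most frequent classes are + z (175) and n + (145); these are the parental (non-recombinant) types.
So the F1 carried + z on one chromosome and n + on the other — the recessive alleles are on opposite chromosomes (trans / repulsion).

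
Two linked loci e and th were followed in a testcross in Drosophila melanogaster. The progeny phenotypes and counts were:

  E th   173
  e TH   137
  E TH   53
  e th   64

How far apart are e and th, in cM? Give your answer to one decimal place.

27.4 cM

The two most frequent classes, E th (173) and e TH (137), are the parental types, so the F1 was E th / e TH.
The recombinant classes are E TH and e th: 53 + 64 = 117.
Recombination frequency = 117/427 = 0.2740 ≈ 27.4%, i.e. 27.4 cM.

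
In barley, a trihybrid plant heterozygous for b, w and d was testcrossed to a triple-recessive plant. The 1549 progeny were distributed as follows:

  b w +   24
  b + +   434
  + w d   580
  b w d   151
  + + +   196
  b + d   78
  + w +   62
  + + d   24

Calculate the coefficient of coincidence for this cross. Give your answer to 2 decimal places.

1.00

The two most frequent reciprocal classes, b + + and + w d, are the parental types, so the F1 was b + + / + w d.
The two rarest classes, b w + and + + d, are the double crossovers. Comparing them with the parentals, only the w allele has switched, so w is the middle locus and the order is b – w – d.
b–w: (347 + 48)/1549 = 0.2550; w–d: (140 + 48)/1549 = 0.1214.
Expected DCO frequency = 0.2550 × 0.1214 ≈ 0.03096; observed = 48/1549 ≈ 0.03099.
Coefficient of coincidence = 0.03099/0.03096 ≈ 1.00.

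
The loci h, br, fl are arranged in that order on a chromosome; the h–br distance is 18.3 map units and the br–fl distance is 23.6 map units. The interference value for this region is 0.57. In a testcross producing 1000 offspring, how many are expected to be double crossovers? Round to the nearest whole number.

Map distances give recombination frequencies of 0.183 and 0.236 for the two intervals.
With interference 0.57 (so coincidence = 0.43), expected double-crossover frequency = 0.183 × 0.236 × 0.43 = 0.01857.
Expected number = 0.01857 × 1000 = 18.57 ≈ 19.

19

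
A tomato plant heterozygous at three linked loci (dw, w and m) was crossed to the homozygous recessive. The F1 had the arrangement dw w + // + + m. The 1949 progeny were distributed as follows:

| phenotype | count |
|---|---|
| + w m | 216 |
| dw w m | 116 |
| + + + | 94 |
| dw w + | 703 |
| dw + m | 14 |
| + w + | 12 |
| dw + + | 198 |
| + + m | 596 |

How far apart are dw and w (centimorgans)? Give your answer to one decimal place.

22.6 centimorgans

The two rarest classes, + w + and dw + m, are the double crossovers. Comparing them with the parentals, only the dw allele has switched, so dw is the middle locus and the order is w – dw – m.
Crossovers in the w–dw interval produce the single-crossover classes dw + + and + w m (198 + 216 = 414) plus the double crossovers (26).
RF(w–dw) = (414 + 26) / 1949 = 440/1949 = 0.2258 → 22.6 centimorgans.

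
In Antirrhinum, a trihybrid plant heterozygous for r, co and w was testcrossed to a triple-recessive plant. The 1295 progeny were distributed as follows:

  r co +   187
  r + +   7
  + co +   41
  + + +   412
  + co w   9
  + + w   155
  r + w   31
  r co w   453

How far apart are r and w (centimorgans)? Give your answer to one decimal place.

The two most frequent reciprocal classes, + + + and r co w, are the parental types, so the F1 was + + + / r co w.
The two rarest classes, r + + and + co w, are the double crossovers. Comparing them with the parentals, only the r allele has switched, so r is the middle locus and the order is co – r – w.
Crossovers in the r–w interval produce the single-crossover classes + + w and r co + (155 + 187 = 342) plus the double crossovers (16).
RF(r–w) = (342 + 16) / 1295 = 358/1295 = 0.2764 → 27.6 centimorgans.

27.6 centimorgans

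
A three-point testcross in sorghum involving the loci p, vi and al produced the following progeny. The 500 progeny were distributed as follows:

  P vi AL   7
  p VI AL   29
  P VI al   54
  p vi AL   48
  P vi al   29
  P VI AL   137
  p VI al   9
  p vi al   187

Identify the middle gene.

vi

The two most frequent reciprocal classes, p vi al and P VI AL, are the parental types, so the F1 was p vi al / P VI AL.
The two rarest classes, p VI al and P vi AL, are the double crossovers. Comparing them with the parentals, only the vi allele has switched, so vi is the middle locus and the order is al – vi – p.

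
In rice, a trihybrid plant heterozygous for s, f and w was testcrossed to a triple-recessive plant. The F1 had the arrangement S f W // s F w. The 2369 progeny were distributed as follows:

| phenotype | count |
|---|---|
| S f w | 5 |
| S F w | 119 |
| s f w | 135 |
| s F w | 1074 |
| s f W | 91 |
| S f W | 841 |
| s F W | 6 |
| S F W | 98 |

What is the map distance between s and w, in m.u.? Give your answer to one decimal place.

The two rarest classes, S f w and s F W, are the double crossovers. Comparing them with the parentals, only the w allele has switched, so w is the middle locus and the order is s – w – f.
Crossovers in the s–w interval produce the single-crossover classes s f W and S F w (91 + 119 = 210) plus the double crossovers (11).
RF(s–w) = (210 + 11) / 2369 = 221/2369 = 0.0933 → 9.3 m.u.

9.3 m.u.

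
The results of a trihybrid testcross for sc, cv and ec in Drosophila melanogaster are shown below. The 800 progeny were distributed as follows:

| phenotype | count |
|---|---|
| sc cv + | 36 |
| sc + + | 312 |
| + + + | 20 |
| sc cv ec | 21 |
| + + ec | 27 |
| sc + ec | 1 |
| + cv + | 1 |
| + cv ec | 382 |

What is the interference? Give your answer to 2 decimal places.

0.43

The two most frequent reciprocal classes, + cv ec and sc + +, are the parental types, so the F1 was + cv ec / sc + +.
The two rarest classes, + cv + and sc + ec, are the double crossovers. Comparing them with the parentals, only the ec allele has switched, so ec is the middle locus and the order is cv – ec – sc.
cv–ec: (63 + 2)/800 = 0.0813; ec–sc: (41 + 2)/800 = 0.0537.
Expected DCO frequency = 0.0813 × 0.0537 ≈ 0.00437; observed = 2/800 ≈ 0.00250.
Coefficient of coincidence = 0.00250/0.00437 ≈ 0.57; interference = 1 − 0.57 = 0.43.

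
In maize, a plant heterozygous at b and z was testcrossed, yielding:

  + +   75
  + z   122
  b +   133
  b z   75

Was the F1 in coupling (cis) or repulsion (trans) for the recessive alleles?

The two most frequent classes are + z (122) and b + (133); these are the parental (non-recombinant) types.
So the F1 carried + z on one chromosome and b + on the other — the recessive alleles are on opposite chromosomes (trans / repulsion).

trans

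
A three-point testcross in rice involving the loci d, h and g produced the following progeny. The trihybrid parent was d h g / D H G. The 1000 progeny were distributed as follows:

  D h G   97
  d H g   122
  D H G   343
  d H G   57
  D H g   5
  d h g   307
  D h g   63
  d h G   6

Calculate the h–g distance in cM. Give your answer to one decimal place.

The two rarest classes, d h G and D H g, are the double crossovers. Comparing them with the parentals, only the g allele has switched, so g is the middle locus and the order is h – g – d.
Crossovers in the h–g interval produce the single-crossover classes d H g and D h G (122 + 97 = 219) plus the double crossovers (11).
RF(h–g) = (219 + 11) / 1000 = 230/1000 = 0.2300 → 23.0 cM.

23.0 cM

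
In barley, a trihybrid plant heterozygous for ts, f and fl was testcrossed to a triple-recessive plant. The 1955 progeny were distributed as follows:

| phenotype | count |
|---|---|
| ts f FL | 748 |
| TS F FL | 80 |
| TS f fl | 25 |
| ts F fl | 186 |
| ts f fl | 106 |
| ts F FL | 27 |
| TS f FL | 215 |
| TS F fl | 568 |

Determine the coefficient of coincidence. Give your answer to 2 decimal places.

The two most frequent reciprocal classes, ts f FL and TS F fl, are the parental types, so the F1 was ts f FL / TS F fl.
The two rarest classes, ts F FL and TS f fl, are the double crossovers. Comparing them with the parentals, only the f allele has switched, so f is the middle locus and the order is fl – f – ts.
fl–f: (186 + 52)/1955 = 0.1217; f–ts: (401 + 52)/1955 = 0.2317.
Expected DCO frequency = 0.1217 × 0.2317 ≈ 0.02820; observed = 52/1955 ≈ 0.02660.
Coefficient of coincidence = 0.02660/0.02820 ≈ 0.94.

0.94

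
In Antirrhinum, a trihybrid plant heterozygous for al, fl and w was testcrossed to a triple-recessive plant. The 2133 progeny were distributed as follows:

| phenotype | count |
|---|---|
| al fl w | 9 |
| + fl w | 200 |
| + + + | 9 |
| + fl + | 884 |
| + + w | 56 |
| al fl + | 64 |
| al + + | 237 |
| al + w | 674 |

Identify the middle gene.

The two most frequent reciprocal classes, + fl + and al + w, are the parental types, so the F1 was + fl + / al + w.
The two rarest classes, + + + and al fl w, are the double crossovers. Comparing them with the parentals, only the fl allele has switched, so fl is the middle locus and the order is w – fl – al.

fl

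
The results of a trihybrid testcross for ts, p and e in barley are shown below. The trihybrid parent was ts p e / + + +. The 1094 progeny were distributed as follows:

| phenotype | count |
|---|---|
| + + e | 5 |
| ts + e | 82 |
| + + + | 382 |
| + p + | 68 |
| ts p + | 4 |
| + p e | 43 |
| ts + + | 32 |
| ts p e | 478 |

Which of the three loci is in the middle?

The two rarest classes, ts p + and + + e, are the double crossovers. Comparing them with the parentals, only the e allele has switched, so e is the middle locus and the order is ts – e – p.

e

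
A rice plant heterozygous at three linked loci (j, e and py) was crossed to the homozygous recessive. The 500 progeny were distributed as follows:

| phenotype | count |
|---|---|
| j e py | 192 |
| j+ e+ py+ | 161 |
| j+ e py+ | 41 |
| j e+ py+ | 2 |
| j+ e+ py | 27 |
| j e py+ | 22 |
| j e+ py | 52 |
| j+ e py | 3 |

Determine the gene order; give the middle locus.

The two most frequent reciprocal classes, j e py and j+ e+ py+, are the parental types, so the F1 was j e py / j+ e+ py+.
The two rarest classes, j+ e py and j e+ py+, are the double crossovers. Comparing them with the parentals, only the j allele has switched, so j is the middle locus and the order is e – j – py.

j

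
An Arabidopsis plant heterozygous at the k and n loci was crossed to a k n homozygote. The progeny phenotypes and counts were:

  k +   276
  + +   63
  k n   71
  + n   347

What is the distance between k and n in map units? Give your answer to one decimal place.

The two most frequent classes, + n (347) and k + (276), are the parental types, so the F1 was + n / k +.
The recombinant classes are + + and k n: 63 + 71 = 134.
Recombination frequency = 134/757 = 0.1770 ≈ 17.7%, i.e. 17.7 map units.

17.7 map units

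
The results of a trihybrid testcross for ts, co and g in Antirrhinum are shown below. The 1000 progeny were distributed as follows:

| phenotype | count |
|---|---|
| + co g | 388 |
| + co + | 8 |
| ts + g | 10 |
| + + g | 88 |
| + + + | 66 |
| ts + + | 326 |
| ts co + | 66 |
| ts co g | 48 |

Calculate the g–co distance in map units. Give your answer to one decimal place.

17.2 map units

The two most frequent reciprocal classes, ts + + and + co g, are the parental types, so the F1 was ts + + / + co g.
The two rarest classes, ts + g and + co +, are the double crossovers. Comparing them with the parentals, only the g allele has switched, so g is the middle locus and the order is ts – g – co.
Crossovers in the g–co interval produce the single-crossover classes ts co + and + + g (66 + 88 = 154) plus the double crossovers (18).
RF(g–co) = (154 + 18) / 1000 = 172/1000 = 0.1720 → 17.2 map units.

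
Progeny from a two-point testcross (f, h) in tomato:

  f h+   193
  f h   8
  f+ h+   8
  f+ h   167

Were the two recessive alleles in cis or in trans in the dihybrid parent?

The two most frequent classes are f+ h (167) and f h+ (193); these are the parental (non-recombinant) types.
So the F1 carried f+ h on one chromosome and f h+ on the other — the recessive alleles are on opposite chromosomes (trans / repulsion).

trans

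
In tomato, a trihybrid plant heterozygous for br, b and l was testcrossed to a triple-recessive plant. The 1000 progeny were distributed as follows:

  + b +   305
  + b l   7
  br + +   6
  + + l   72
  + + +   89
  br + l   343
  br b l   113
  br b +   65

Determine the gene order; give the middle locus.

The two most frequent reciprocal classes, + b + and br + l, are the parental types, so the F1 was + b + / br + l.
The two rarest classes, + b l and br + +, are the double crossovers. Comparing them with the parentals, only the l allele has switched, so l is the middle locus and the order is br – l – b.

l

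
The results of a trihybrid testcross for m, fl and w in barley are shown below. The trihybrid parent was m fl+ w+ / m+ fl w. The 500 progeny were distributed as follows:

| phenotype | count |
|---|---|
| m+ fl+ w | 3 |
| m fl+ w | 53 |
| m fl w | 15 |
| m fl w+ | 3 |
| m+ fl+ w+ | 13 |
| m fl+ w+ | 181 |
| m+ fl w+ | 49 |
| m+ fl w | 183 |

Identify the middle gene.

The two rarest classes, m fl w+ and m+ fl+ w, are the double crossovers. Comparing them with the parentals, only the fl allele has switched, so fl is the middle locus and the order is w – fl – m.

fl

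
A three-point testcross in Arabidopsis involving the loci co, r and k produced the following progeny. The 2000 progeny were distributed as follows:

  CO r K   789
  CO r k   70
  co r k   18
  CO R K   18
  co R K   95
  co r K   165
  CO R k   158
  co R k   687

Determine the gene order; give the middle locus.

r

The two most frequent reciprocal classes, CO r K and co R k, are the parental types, so the F1 was CO r K / co R k.
The two rarest classes, CO R K and co r k, are the double crossovers. Comparing them with the parentals, only the r allele has switched, so r is the middle locus and the order is co – r – k.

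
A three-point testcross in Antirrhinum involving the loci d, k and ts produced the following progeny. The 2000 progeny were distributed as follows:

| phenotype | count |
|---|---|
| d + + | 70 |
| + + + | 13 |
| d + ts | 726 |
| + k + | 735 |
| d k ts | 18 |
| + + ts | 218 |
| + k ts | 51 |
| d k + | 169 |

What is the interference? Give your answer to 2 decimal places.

The two most frequent reciprocal classes, d + ts and + k +, are the parental types, so the F1 was d + ts / + k +.
The two rarest classes, d k ts and + + +, are the double crossovers. Comparing them with the parentals, only the k allele has switched, so k is the middle locus and the order is ts – k – d.
ts–k: (121 + 31)/2000 = 0.0760; k–d: (387 + 31)/2000 = 0.2090.
Expected DCO frequency = 0.0760 × 0.2090 ≈ 0.01588; observed = 31/2000 ≈ 0.01550.
Coefficient of coincidence = 0.01550/0.01588 ≈ 0.98; interference = 1 − 0.98 = 0.02.

0.02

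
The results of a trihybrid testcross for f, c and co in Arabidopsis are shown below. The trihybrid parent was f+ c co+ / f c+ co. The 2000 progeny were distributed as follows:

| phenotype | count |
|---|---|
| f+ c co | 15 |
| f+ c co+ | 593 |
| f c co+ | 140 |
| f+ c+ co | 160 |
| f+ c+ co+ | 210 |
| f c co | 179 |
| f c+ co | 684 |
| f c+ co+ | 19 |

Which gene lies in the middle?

The two rarest classes, f+ c co and f c+ co+, are the double crossovers. Comparing them with the parentals, only the co allele has switched, so co is the middle locus and the order is f – co – c.

co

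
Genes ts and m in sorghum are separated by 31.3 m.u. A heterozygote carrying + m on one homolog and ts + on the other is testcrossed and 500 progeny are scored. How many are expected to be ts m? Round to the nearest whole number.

78

A map distance of 31.3 m.u. corresponds to a recombination frequency of 0.313.
The F1 is + m / ts +, so ts m is a recombinant gamete class with expected frequency r/2 = 0.313/2 = 0.1565.
Expected number = 0.1565 × 500 = 78.25 ≈ 78.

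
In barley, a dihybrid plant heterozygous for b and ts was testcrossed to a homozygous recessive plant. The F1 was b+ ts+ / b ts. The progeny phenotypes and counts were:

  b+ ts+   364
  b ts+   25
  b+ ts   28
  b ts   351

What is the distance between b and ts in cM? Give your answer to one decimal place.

The recombinant classes are b+ ts and b ts+: 28 + 25 = 53.
Recombination frequency = 53/768 = 0.0690 ≈ 6.9%, i.e. 6.9 cM.

6.9 cM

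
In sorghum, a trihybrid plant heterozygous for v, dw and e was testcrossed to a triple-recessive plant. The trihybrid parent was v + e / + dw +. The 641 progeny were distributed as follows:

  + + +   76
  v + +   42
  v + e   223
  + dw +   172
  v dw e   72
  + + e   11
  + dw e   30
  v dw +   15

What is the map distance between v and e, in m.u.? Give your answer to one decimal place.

The two rarest classes, + + e and v dw +, are the double crossovers. Comparing them with the parentals, only the v allele has switched, so v is the middle locus and the order is dw – v – e.
Crossovers in the v–e interval produce the single-crossover classes v + + and + dw e (42 + 30 = 72) plus the double crossovers (26).
RF(v–e) = (72 + 26) / 641 = 98/641 = 0.1529 → 15.3 m.u.

15.3 m.u.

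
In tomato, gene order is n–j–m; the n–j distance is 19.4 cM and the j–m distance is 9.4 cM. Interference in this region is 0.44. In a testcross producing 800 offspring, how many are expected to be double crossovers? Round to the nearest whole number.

Map distances give recombination frequencies of 0.194 and 0.094 for the two intervals.
With interference 0.44 (so coincidence = 0.56), expected double-crossover frequency = 0.194 × 0.094 × 0.56 = 0.01021.
Expected number = 0.01021 × 800 = 8.17 ≈ 8.

8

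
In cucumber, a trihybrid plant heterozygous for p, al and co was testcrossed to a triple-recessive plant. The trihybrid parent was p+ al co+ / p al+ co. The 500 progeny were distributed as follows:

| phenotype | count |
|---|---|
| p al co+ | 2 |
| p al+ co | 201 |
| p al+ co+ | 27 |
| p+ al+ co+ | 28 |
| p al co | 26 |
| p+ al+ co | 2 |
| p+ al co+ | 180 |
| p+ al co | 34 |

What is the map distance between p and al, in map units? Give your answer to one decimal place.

11.6 map units

The two rarest classes, p al co+ and p+ al+ co, are the double crossovers. Comparing them with the parentals, only the p allele has switched, so p is the middle locus and the order is al – p – co.
Crossovers in the al–p interval produce the single-crossover classes p+ al+ co+ and p al co (28 + 26 = 54) plus the double crossovers (4).
RF(al–p) = (54 + 4) / 500 = 58/500 = 0.1160 → 11.6 map units.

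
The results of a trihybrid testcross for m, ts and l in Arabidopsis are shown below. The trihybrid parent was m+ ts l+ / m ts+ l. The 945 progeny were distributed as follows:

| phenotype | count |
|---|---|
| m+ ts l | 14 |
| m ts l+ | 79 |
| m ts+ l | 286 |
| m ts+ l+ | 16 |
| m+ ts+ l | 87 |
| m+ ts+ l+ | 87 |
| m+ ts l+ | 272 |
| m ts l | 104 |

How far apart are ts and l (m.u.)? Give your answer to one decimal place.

23.4 m.u.

The two rarest classes, m+ ts l and m ts+ l+, are the double crossovers. Comparing them with the parentals, only the l allele has switched, so l is the middle locus and the order is m – l – ts.
Crossovers in the l–ts interval produce the single-crossover classes m+ ts+ l+ and m ts l (87 + 104 = 191) plus the double crossovers (30).
RF(l–ts) = (191 + 30) / 945 = 221/945 = 0.2339 → 23.4 m.u.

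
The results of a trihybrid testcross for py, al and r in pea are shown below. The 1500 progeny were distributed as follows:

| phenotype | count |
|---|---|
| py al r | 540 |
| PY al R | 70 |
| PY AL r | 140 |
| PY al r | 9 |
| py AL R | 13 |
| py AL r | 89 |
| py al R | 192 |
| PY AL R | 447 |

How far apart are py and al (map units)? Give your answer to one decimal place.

12.1 map units

The two most frequent reciprocal classes, PY AL R and py al r, are the parental types, so the F1 was PY AL R / py al r.
The two rarest classes, py AL R and PY al r, are the double crossovers. Comparing them with the parentals, only the py allele has switched, so py is the middle locus and the order is al – py – r.
Crossovers in the al–py interval produce the single-crossover classes PY al R and py AL r (70 + 89 = 159) plus the double crossovers (22).
RF(al–py) = (159 + 22) / 1500 = 181/1500 = 0.1207 → 12.1 map units.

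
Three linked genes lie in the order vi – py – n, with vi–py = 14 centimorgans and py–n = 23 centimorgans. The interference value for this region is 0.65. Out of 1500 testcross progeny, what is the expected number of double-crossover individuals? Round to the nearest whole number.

17

Map distances give recombination frequencies of 0.140 and 0.230 for the two intervals.
With interference 0.65 (so coincidence = 0.35), expected double-crossover frequency = 0.140 × 0.230 × 0.35 = 0.01127.
Expected number = 0.01127 × 1500 = 16.91 ≈ 17.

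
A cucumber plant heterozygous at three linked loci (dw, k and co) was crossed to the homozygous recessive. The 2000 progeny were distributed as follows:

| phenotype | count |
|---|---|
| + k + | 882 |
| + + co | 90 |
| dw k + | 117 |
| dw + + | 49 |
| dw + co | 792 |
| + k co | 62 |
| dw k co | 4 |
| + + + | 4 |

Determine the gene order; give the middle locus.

The two most frequent reciprocal classes, dw + co and + k +, are the parental types, so the F1 was dw + co / + k +.
The two rarest classes, dw k co and + + +, are the double crossovers. Comparing them with the parentals, only the k allele has switched, so k is the middle locus and the order is dw – k – co.

k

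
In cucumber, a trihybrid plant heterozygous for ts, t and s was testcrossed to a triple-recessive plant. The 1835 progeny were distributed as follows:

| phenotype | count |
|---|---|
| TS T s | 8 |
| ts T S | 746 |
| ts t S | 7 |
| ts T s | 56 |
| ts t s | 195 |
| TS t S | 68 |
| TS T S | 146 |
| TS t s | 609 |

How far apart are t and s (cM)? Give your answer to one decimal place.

The two most frequent reciprocal classes, TS t s and ts T S, are the parental types, so the F1 was TS t s / ts T S.
The two rarest classes, TS T s and ts t S, are the double crossovers. Comparing them with the parentals, only the t allele has switched, so t is the middle locus and the order is ts – t – s.
Crossovers in the t–s interval produce the single-crossover classes TS t S and ts T s (68 + 56 = 124) plus the double crossovers (15).
RF(t–s) = (124 + 15) / 1835 = 139/1835 = 0.0757 → 7.6 cM.

7.6 cM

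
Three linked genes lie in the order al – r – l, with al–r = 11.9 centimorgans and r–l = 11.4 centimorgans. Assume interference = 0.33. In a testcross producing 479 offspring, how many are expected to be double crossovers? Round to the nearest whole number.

Map distances give recombination frequencies of 0.119 and 0.114 for the two intervals.
With interference 0.33 (so coincidence = 0.67), expected double-crossover frequency = 0.119 × 0.114 × 0.67 = 0.00909.
Expected number = 0.00909 × 479 = 4.35 ≈ 4.

4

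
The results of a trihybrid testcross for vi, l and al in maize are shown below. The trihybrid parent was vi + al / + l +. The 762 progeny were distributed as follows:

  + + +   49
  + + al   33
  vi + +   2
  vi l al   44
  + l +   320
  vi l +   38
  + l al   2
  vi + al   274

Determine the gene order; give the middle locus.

al

The two rarest classes, vi + + and + l al, are the double crossovers. Comparing them with the parentals, only the al allele has switched, so al is the middle locus and the order is l – al – vi.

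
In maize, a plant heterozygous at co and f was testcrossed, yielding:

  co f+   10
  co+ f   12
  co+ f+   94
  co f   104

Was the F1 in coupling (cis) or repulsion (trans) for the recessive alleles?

The two most frequent classes are co+ f+ (94) and co f (104); these are the parental (non-recombinant) types.
So the F1 carried co+ f+ on one chromosome and co f on the other — the recessive alleles are on the same chromosome (cis / coupling).

cis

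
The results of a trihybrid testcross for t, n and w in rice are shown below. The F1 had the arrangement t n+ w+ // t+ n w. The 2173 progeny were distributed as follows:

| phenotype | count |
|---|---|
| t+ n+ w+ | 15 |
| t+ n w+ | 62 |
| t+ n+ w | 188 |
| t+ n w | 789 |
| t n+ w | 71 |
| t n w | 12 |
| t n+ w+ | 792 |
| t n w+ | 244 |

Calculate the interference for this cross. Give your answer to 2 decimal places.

The two rarest classes, t+ n+ w+ and t n w, are the double crossovers. Comparing them with the parentals, only the t allele has switched, so t is the middle locus and the order is w – t – n.
w–t: (133 + 27)/2173 = 0.0736; t–n: (432 + 27)/2173 = 0.2112.
Expected DCO frequency = 0.0736 × 0.2112 ≈ 0.01554; observed = 27/2173 ≈ 0.01243.
Coefficient of coincidence = 0.01243/0.01554 ≈ 0.80; interference = 1 − 0.80 = 0.20.

0.20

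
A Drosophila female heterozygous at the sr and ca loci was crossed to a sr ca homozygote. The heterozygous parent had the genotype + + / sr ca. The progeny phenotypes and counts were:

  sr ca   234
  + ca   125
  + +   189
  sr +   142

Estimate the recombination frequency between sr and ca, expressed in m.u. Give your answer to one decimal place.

38.7 m.u.

The recombinant classes are + ca and sr +: 125 + 142 = 267.
Recombination frequency = 267/690 = 0.3870 ≈ 38.7%, i.e. 38.7 m.u.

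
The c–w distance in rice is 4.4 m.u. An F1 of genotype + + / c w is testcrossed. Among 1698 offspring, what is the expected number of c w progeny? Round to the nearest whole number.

A map distance of 4.4 m.u. corresponds to a recombination frequency of 0.044.
The F1 is + + / c w, so c w is a parental gamete class with expected frequency (1 − r)/2 = 0.956/2 = 0.4780.
Expected number = 0.4780 × 1698 = 811.64 ≈ 812.

812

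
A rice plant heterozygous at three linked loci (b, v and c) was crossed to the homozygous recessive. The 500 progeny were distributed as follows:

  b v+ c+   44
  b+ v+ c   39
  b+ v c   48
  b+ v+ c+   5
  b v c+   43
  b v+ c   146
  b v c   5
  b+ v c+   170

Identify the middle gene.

v

The two most frequent reciprocal classes, b+ v c+ and b v+ c, are the parental types, so the F1 was b+ v c+ / b v+ c.
The two rarest classes, b+ v+ c+ and b v c, are the double crossovers. Comparing them with the parentals, only the v allele has switched, so v is the middle locus and the order is c – v – b.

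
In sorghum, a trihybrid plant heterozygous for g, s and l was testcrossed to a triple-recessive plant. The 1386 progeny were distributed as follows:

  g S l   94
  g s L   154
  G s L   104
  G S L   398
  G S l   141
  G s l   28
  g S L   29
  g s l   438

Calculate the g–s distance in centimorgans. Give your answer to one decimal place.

The two most frequent reciprocal classes, G S L and g s l, are the parental types, so the F1 was G S L / g s l.
The two rarest classes, g S L and G s l, are the double crossovers. Comparing them with the parentals, only the g allele has switched, so g is the middle locus and the order is s – g – l.
Crossovers in the s–g interval produce the single-crossover classes G s L and g S l (104 + 94 = 198) plus the double crossovers (57).
RF(s–g) = (198 + 57) / 1386 = 255/1386 = 0.1840 → 18.4 centimorgans.

18.4 centimorgans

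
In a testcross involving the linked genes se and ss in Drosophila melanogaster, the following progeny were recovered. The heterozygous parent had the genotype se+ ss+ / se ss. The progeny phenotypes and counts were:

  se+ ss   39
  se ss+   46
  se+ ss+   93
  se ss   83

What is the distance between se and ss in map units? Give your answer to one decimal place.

32.6 map units

The recombinant classes are se+ ss and se ss+: 39 + 46 = 85.
Recombination frequency = 85/261 = 0.3257 ≈ 32.6%, i.e. 32.6 map units.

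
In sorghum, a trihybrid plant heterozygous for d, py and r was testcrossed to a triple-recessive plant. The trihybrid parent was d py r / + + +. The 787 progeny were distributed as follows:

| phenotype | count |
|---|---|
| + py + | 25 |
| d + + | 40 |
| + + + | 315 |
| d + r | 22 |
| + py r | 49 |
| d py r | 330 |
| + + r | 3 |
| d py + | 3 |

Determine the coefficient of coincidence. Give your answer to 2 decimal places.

0.94

The two rarest classes, d py + and + + r, are the double crossovers. Comparing them with the parentals, only the r allele has switched, so r is the middle locus and the order is d – r – py.
d–r: (89 + 6)/787 = 0.1207; r–py: (47 + 6)/787 = 0.0673.
Expected DCO frequency = 0.1207 × 0.0673 ≈ 0.00812; observed = 6/787 ≈ 0.00762.
Coefficient of coincidence = 0.00762/0.00812 ≈ 0.94.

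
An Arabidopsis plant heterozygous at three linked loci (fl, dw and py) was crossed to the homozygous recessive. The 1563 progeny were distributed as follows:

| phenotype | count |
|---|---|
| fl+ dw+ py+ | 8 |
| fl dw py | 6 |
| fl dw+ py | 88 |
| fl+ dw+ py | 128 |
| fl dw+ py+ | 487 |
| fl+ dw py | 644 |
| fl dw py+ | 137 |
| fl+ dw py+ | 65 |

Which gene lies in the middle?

The two most frequent reciprocal classes, fl+ dw py and fl dw+ py+, are the parental types, so the F1 was fl+ dw py / fl dw+ py+.
The two rarest classes, fl dw py and fl+ dw+ py+, are the double crossovers. Comparing them with the parentals, only the fl allele has switched, so fl is the middle locus and the order is py – fl – dw.

fl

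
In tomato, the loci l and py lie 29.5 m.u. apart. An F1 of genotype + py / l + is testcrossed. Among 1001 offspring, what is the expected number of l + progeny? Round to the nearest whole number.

353

A map distance of 29.5 m.u. corresponds to a recombination frequency of 0.295.
The F1 is + py / l +, so l + is a parental gamete class with expected frequency (1 − r)/2 = 0.705/2 = 0.3525.
Expected number = 0.3525 × 1001 = 352.85 ≈ 353.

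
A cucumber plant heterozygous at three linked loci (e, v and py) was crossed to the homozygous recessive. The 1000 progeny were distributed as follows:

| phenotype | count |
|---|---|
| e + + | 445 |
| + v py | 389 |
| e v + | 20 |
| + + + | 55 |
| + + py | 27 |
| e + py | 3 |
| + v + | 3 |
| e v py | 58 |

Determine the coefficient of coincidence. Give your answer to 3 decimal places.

The two most frequent reciprocal classes, + v py and e + +, are the parental types, so the F1 was + v py / e + +.
The two rarest classes, + v + and e + py, are the double crossovers. Comparing them with the parentals, only the py allele has switched, so py is the middle locus and the order is v – py – e.
v–py: (47 + 6)/1000 = 0.0530; py–e: (113 + 6)/1000 = 0.1190.
Expected DCO frequency = 0.0530 × 0.1190 ≈ 0.00631; observed = 6/1000 ≈ 0.00600.
Coefficient of coincidence = 0.00600/0.00631 ≈ 0.951.

0.951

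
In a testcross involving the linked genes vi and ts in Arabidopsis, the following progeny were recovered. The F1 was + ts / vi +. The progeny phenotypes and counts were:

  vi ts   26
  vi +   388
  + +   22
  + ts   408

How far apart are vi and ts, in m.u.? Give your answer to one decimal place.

The recombinant classes are + + and vi ts: 22 + 26 = 48.
Recombination frequency = 48/844 = 0.0569 ≈ 5.7%, i.e. 5.7 m.u.

5.7 m.u.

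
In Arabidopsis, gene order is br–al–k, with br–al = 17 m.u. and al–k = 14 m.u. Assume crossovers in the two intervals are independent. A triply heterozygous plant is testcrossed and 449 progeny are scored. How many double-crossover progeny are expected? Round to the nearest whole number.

Map distances give recombination frequencies of 0.170 and 0.140 for the two intervals.
With no interference, expected double-crossover frequency = 0.170 × 0.140 = 0.02380.
Expected number = 0.02380 × 449 = 10.69 ≈ 11.

11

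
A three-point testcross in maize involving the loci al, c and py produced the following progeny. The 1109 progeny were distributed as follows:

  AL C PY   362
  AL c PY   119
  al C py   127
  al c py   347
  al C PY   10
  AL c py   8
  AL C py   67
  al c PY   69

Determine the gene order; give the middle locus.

The two most frequent reciprocal classes, al c py and AL C PY, are the parental types, so the F1 was al c py / AL C PY.
The two rarest classes, AL c py and al C PY, are the double crossovers. Comparing them with the parentals, only the al allele has switched, so al is the middle locus and the order is py – al – c.

al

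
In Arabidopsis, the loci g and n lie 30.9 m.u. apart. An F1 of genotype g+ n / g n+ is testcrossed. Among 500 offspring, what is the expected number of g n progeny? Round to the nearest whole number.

A map distance of 30.9 m.u. corresponds to a recombination frequency of 0.309.
The F1 is g+ n / g n+, so g n is a recombinant gamete class with expected frequency r/2 = 0.309/2 = 0.1545.
Expected number = 0.1545 × 500 = 77.25 ≈ 77.

77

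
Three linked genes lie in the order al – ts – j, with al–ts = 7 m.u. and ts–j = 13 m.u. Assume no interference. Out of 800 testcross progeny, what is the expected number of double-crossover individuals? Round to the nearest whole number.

Map distances give recombination frequencies of 0.070 and 0.130 for the two intervals.
With no interference, expected double-crossover frequency = 0.070 × 0.130 = 0.00910.
Expected number = 0.00910 × 800 = 7.28 ≈ 7.

7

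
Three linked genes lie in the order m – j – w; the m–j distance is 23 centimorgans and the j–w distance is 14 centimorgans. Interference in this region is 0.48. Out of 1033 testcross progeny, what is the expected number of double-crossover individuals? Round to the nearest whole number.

17

Map distances give recombination frequencies of 0.230 and 0.140 for the two intervals.
With interference 0.48 (so coincidence = 0.52), expected double-crossover frequency = 0.230 × 0.140 × 0.52 = 0.01674.
Expected number = 0.01674 × 1033 = 17.30 ≈ 17.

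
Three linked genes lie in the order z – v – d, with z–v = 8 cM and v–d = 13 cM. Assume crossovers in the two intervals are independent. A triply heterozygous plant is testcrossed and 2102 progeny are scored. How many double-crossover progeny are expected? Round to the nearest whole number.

Map distances give recombination frequencies of 0.080 and 0.130 for the two intervals.
With no interference, expected double-crossover frequency = 0.080 × 0.130 = 0.01040.
Expected number = 0.01040 × 2102 = 21.86 ≈ 22.

22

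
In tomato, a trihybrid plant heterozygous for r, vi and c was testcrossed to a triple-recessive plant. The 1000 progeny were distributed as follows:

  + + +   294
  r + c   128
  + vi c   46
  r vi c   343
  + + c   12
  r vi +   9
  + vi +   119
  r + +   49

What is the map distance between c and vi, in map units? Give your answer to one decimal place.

26.8 map units

The two most frequent reciprocal classes, + + + and r vi c, are the parental types, so the F1 was + + + / r vi c.
The two rarest classes, + + c and r vi +, are the double crossovers. Comparing them with the parentals, only the c allele has switched, so c is the middle locus and the order is r – c – vi.
Crossovers in the c–vi interval produce the single-crossover classes + vi + and r + c (119 + 128 = 247) plus the double crossovers (21).
RF(c–vi) = (247 + 21) / 1000 = 268/1000 = 0.2680 → 26.8 map units.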